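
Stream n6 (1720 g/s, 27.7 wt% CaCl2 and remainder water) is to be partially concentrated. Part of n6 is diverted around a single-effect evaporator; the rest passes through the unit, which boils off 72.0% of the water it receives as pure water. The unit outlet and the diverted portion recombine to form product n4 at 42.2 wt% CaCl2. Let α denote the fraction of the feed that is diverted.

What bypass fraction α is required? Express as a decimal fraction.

All 1720×0.277 = 476.44 g/s of CaCl2 reaches n4, so n4 = 476.44/0.422 = 1129 g/s and vapour = 591 g/s.
The evaporator receives (1−α)·1720 of feed at 0.723 water and removes 0.720 of that water:
0.720×0.723×(1−α)×1720 = 591
(1−α) = 591/895.36 = 0.6601;  α = 0.3399.

0.340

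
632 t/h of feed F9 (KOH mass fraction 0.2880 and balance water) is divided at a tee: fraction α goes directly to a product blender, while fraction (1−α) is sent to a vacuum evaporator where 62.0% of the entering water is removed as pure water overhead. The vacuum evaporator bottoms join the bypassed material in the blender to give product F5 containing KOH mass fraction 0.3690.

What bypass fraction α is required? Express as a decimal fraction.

All 632×0.288 = 182.02 t/h of KOH reaches F5, so F5 = 182.02/0.369 = 493.27 t/h and vapour = 138.73 t/h.
The evaporator receives (1−α)·632 of feed at 0.712 water and removes 0.620 of that water:
0.620×0.712×(1−α)×632 = 138.73
(1−α) = 138.73/278.99 = 0.4973;  α = 0.5027.

0.503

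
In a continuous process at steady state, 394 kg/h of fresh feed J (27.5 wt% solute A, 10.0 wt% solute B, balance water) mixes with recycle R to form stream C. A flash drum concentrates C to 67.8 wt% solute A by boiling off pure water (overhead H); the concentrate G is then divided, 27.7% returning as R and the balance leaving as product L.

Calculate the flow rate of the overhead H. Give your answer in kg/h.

Overall solute A balance (none leaves overhead): solute A in fresh feed = solute A in product, i.e. 394×0.275 = (1−0.277)·G·0.678.
G = 108.35/(0.678×0.723) = 221.03 kg/h.
Recycle R = 0.277×221.03 = 61.227 kg/h.
Combined feed C = 394 + 61.227 = 455.23 kg/h.
Overhead H = C − G = 455.23 − 221.03 = 234.19 kg/h.

234.2 kg/h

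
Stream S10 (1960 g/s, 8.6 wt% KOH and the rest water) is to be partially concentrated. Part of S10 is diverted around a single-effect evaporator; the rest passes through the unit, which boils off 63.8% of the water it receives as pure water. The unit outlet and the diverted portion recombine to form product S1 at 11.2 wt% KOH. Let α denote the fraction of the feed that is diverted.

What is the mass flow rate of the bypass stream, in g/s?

All 1960×0.086 = 168.56 g/s of KOH reaches S1, so S1 = 168.56/0.112 = 1505 g/s and vapour = 455 g/s.
The evaporator receives (1−α)·1960 of feed at 0.914 water and removes 0.638 of that water:
0.638×0.914×(1−α)×1960 = 455
(1−α) = 455/1142.9 = 0.3981;  α = 0.6019.
Bypass flow = 0.6019×1960 = 1179.7 g/s.

1180 g/s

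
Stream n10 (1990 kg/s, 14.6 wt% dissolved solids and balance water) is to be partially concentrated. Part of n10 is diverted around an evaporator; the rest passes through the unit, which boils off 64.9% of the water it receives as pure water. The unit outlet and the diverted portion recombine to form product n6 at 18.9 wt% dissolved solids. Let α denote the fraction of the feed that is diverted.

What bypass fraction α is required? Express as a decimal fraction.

All 1990×0.146 = 290.54 kg/s of dissolved solids reaches n6, so n6 = 290.54/0.189 = 1537.2 kg/s and vapour = 452.75 kg/s.
The evaporator receives (1−α)·1990 of feed at 0.854 water and removes 0.649 of that water:
0.649×0.854×(1−α)×1990 = 452.75
(1−α) = 452.75/1102.9 = 0.4105;  α = 0.5895.

0.590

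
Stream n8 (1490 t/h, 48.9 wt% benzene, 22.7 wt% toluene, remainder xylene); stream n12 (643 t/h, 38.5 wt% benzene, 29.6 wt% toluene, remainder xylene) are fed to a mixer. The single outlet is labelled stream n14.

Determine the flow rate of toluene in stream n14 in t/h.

528.6 t/h

toluene out = toluene in = 1490×0.227 + 643×0.296 = 528.56 t/h.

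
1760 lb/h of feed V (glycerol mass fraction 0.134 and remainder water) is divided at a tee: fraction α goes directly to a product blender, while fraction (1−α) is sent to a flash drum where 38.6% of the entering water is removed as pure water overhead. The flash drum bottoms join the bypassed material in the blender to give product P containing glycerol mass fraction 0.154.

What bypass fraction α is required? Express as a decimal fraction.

All 1760×0.134 = 235.84 lb/h of glycerol reaches P, so P = 235.84/0.154 = 1531.4 lb/h and vapour = 228.57 lb/h.
The evaporator receives (1−α)·1760 of feed at 0.866 water and removes 0.386 of that water:
0.386×0.866×(1−α)×1760 = 228.57
(1−α) = 228.57/588.33 = 0.3885;  α = 0.6115.

0.611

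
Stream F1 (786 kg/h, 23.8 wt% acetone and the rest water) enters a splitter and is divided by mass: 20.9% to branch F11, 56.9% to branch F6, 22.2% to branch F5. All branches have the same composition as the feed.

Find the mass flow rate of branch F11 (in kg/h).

164.3 kg/h

Branch F11 flow = 0.209×786 = 164.27 kg/h.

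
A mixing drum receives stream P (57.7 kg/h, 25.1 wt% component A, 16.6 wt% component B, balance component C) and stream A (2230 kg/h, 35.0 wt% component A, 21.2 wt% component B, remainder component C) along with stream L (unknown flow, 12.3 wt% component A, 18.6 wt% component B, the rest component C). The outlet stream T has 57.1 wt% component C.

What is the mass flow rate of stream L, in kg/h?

Let L be the unknown flow. Total out = 2287.7 + L.
component C balance: 1010.4 + 0.691·L = 0.571·(2287.7 + L)
(0.691 − 0.571)·L = 0.571×2287.7 − 1010.4 = 295.9
L = 295.9 / 0.120 = 2465.8 kg/h

2466 kg/h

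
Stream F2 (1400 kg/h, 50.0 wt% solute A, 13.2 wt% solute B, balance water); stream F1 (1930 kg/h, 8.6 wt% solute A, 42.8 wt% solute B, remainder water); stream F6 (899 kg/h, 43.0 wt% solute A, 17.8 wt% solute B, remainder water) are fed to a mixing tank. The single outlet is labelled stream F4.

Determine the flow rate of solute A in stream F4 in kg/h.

1253 kg/h

solute A out = solute A in = 1400×0.500 + 1930×0.086 + 899×0.430 = 1252.5 kg/h.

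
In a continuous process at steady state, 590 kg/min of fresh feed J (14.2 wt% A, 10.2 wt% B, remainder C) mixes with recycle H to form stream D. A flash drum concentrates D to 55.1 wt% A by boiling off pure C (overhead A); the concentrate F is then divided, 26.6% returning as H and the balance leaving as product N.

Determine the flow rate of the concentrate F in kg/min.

207.2 kg/min

Overall A balance (none leaves overhead): A in fresh feed = A in product, i.e. 590×0.142 = (1−0.266)·F·0.551.
F = 83.78/(0.551×0.734) = 207.15 kg/min.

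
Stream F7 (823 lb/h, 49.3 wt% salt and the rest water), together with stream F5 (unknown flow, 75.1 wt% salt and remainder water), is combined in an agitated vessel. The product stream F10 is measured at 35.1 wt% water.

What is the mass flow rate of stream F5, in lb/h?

Let F5 be the unknown flow. Total out = 823 + F5.
water balance: 417.26 + 0.249·F5 = 0.351·(823 + F5)
(0.249 − 0.351)·F5 = 0.351×823 − 417.26 = -128.39
F5 = -128.39 / -0.102 = 1258.7 lb/h

1259 lb/h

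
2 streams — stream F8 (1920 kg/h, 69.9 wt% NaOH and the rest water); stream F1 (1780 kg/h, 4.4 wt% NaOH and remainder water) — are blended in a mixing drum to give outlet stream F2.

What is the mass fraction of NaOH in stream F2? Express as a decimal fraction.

0.3839

Total flow out = 1920 + 1780 = 3700 kg/h.
NaOH in = 1920×0.699 + 1780×0.044 = 1420.4 kg/h.
NaOH mass fraction in F2 = 1420.4/3700 = 0.3839.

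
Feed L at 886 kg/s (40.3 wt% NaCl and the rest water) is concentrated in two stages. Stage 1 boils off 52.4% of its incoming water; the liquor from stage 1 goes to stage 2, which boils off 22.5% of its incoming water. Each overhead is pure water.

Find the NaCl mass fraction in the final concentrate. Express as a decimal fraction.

water in feed = 886×0.597 = 528.94 kg/s.
After stage 1: water left = (1−0.524)×528.94 = 251.78; stream total = 608.83 kg/s.
After stage 2: water left = (1−0.225)×251.78 = 195.13; final concentrate = 552.18 kg/s.
NaCl fraction = 357.06/552.18 = 0.647.

0.647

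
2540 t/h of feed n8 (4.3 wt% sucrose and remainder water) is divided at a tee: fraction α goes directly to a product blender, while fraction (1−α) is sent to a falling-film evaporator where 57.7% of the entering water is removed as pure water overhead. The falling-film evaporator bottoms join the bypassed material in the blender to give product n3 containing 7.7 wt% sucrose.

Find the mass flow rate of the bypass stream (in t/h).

All 2540×0.043 = 109.22 t/h of sucrose reaches n3, so n3 = 109.22/0.077 = 1418.4 t/h and vapour = 1121.6 t/h.
The evaporator receives (1−α)·2540 of feed at 0.957 water and removes 0.577 of that water:
0.577×0.957×(1−α)×2540 = 1121.6
(1−α) = 1121.6/1402.6 = 0.7997;  α = 0.2003.
Bypass flow = 0.2003×2540 = 508.89 t/h.

508.9 t/h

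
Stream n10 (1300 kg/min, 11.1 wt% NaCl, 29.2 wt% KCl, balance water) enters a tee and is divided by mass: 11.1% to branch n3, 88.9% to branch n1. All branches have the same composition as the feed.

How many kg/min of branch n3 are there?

144.3 kg/min

Branch n3 flow = 0.111×1300 = 144.3 kg/min.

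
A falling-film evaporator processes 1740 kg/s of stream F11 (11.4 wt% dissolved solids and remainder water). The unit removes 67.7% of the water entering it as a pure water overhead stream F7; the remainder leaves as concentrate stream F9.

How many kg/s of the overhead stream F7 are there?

water entering = 1740×0.886 = 1541.6 kg/s; overhead removed = 0.677×1541.6 = 1043.7 kg/s.

1044 kg/s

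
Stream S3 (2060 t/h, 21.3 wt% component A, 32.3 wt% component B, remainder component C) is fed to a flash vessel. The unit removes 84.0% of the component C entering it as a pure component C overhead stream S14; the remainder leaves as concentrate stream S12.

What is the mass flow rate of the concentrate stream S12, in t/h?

1257 t/h

component C entering = 2060×0.464 = 955.84 t/h; overhead removed = 0.840×955.84 = 802.91 t/h.
Concentrate = 2060 − 802.91 = 1257.1 t/h.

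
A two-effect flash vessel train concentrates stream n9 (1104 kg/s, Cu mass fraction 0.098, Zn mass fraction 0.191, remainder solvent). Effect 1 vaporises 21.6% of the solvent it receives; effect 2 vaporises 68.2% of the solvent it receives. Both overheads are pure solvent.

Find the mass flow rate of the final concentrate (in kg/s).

514.8 kg/s

solvent in feed = 1104×0.711 = 784.94 kg/s.
After stage 1: solvent left = (1−0.216)×784.94 = 615.4; stream total = 934.45 kg/s.
After stage 2: solvent left = (1−0.682)×615.4 = 195.7; final concentrate = 514.75 kg/s.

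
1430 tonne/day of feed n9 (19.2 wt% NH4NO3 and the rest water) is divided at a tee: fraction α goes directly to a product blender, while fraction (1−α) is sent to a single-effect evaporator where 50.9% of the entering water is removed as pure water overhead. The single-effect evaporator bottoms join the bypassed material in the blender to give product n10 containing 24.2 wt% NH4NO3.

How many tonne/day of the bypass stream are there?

All 1430×0.192 = 274.56 tonne/day of NH4NO3 reaches n10, so n10 = 274.56/0.242 = 1134.5 tonne/day and vapour = 295.45 tonne/day.
The evaporator receives (1−α)·1430 of feed at 0.808 water and removes 0.509 of that water:
0.509×0.808×(1−α)×1430 = 295.45
(1−α) = 295.45/588.12 = 0.5024;  α = 0.4976.
Bypass flow = 0.4976×1430 = 711.61 tonne/day.

711.6 tonne/day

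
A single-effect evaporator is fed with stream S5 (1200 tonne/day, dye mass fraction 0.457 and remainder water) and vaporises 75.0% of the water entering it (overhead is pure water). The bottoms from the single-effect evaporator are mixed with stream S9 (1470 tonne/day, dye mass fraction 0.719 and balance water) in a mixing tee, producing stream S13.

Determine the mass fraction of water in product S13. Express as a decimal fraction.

Vapour removed = 0.750×0.543×1200 = 488.7 tonne/day; concentrate = 711.3 tonne/day.
water reaching the mixer = 162.9 (from concentrate) + 1470×0.281 = 575.97 tonne/day.
Product flow = 711.3 + 1470 = 2181.3 tonne/day; water fraction = 0.264.

0.264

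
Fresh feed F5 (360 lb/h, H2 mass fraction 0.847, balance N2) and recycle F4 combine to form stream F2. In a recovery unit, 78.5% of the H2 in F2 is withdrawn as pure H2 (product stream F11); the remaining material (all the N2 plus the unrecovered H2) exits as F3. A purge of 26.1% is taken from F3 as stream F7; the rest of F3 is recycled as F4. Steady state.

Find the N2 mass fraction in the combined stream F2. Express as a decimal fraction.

N2 enters only via F5 and leaves only via the purge: 360×0.153 = 0.261×(N2 in F3), and the recovery unit passes all N2, so N2 in F2 = N2 in F3 = 211.03 lb/h.
H2 in F2: m_A = 360×0.847 + (1−0.261)·(1−0.785)·m_A, so m_A = 304.92/0.8411 = 362.52 lb/h.
F2 = 362.52 + 211.03 = 573.55 lb/h.
N2 fraction in F2 = 211.03/573.55 = 0.368.

0.368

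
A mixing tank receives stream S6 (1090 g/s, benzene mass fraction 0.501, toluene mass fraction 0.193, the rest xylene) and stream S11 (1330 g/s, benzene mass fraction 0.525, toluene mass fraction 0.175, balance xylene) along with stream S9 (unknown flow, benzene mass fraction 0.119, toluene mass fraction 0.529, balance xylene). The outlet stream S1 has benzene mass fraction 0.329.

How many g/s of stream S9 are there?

Let S9 be the unknown flow. Total out = 2420 + S9.
benzene balance: 1244.3 + 0.119·S9 = 0.329·(2420 + S9)
(0.119 − 0.329)·S9 = 0.329×2420 − 1244.3 = -448.16
S9 = -448.16 / -0.210 = 2134.1 g/s

2134 g/s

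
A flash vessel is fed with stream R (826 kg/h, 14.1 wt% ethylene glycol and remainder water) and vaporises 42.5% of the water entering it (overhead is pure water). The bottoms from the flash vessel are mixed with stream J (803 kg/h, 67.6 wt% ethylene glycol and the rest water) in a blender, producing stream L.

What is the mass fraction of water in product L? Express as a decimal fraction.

Vapour removed = 0.425×0.859×826 = 301.55 kg/h; concentrate = 524.45 kg/h.
water reaching the mixer = 407.98 (from concentrate) + 803×0.324 = 668.15 kg/h.
Product flow = 524.45 + 803 = 1327.4 kg/h; water fraction = 0.503.

0.503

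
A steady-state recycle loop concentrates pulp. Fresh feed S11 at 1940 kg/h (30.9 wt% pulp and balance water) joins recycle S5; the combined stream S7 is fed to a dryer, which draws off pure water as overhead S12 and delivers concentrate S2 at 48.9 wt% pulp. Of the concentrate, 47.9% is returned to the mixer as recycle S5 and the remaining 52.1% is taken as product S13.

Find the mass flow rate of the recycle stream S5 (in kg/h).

Overall pulp balance (none leaves overhead): pulp in fresh feed = pulp in product, i.e. 1940×0.309 = (1−0.479)·S2·0.489.
S2 = 599.46/(0.489×0.521) = 2353 kg/h.
Recycle S5 = 0.479×2353 = 1127.1 kg/h.

1127 kg/h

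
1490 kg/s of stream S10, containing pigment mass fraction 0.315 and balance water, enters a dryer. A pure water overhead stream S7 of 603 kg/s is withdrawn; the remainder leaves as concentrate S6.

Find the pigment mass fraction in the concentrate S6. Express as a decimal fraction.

pigment is not removed: 1490×0.315 = 469.35 kg/s of pigment enters S6.
Concentrate = 1490 − 603 = 887 kg/s.
Mass fraction = 469.35/887 = 0.529.

0.529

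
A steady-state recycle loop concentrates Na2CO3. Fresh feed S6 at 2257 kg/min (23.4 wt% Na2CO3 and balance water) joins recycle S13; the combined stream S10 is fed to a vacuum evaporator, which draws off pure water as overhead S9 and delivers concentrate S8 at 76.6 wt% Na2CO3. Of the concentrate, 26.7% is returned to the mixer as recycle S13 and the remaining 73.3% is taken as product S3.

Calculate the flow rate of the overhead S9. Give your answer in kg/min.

Overall Na2CO3 balance (none leaves overhead): Na2CO3 in fresh feed = Na2CO3 in product, i.e. 2257×0.234 = (1−0.267)·S8·0.766.
S8 = 528.14/(0.766×0.733) = 940.62 kg/min.
Recycle S13 = 0.267×940.62 = 251.15 kg/min.
Combined feed S10 = 2257 + 251.15 = 2508.1 kg/min.
Overhead S9 = S10 − S8 = 2508.1 − 940.62 = 1567.5 kg/min.

1568 kg/min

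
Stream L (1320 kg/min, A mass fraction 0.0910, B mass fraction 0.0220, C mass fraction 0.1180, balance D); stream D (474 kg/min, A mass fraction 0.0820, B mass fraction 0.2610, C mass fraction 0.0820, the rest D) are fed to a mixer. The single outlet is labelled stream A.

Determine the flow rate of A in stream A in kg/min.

A out = A in = 1320×0.091 + 474×0.082 = 158.99 kg/min.

159 kg/min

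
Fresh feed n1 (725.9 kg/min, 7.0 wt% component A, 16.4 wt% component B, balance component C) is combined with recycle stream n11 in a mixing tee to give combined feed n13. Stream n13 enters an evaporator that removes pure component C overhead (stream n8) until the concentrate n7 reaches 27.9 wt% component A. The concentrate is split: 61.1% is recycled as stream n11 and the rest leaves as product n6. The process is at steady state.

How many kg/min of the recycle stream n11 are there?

Overall component A balance (none leaves overhead): component A in fresh feed = component A in product, i.e. 725.9×0.070 = (1−0.611)·n7·0.279.
n7 = 50.813/(0.279×0.389) = 468.19 kg/min.
Recycle n11 = 0.611×468.19 = 286.06 kg/min.

286.1 kg/min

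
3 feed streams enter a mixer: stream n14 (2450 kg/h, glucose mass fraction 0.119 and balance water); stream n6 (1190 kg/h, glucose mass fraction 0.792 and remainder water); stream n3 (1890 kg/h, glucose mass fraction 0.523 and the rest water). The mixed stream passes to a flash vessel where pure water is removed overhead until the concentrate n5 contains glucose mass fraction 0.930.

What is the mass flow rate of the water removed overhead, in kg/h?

glucose entering = 2450×0.119 + 1190×0.792 + 1890×0.523 = 2222.5 kg/h.
All glucose reports to n5, so n5 = 2222.5/0.930 = 2389.8 kg/h.
Total feed = 5530 kg/h; overhead = 5530 − 2389.8 = 3140.2 kg/h.

3140 kg/h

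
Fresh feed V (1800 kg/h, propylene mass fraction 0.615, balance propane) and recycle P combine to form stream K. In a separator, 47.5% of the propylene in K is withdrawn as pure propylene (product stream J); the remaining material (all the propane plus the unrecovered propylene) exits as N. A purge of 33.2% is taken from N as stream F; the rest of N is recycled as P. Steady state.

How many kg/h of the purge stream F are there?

990.2 kg/h

propane enters only via V and leaves only via the purge: 1800×0.385 = 0.332×(propane in N), and the separator passes all propane, so propane in K = propane in N = 2087.3 kg/h.
propylene in K: m_A = 1800×0.615 + (1−0.332)·(1−0.475)·m_A, so m_A = 1107/0.6493 = 1704.9 kg/h.
N = (1−0.475)×1704.9 + 2087.3 = 2982.4 kg/h.
Purge F = 0.332×2982.4 = 990.17 kg/h.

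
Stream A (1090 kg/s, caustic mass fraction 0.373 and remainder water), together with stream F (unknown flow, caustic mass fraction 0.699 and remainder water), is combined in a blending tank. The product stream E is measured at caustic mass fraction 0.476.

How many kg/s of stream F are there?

Let F be the unknown flow. Total out = 1090 + F.
caustic balance: 406.57 + 0.699·F = 0.476·(1090 + F)
(0.699 − 0.476)·F = 0.476×1090 − 406.57 = 112.27
F = 112.27 / 0.223 = 503.45 kg/s

503.5 kg/s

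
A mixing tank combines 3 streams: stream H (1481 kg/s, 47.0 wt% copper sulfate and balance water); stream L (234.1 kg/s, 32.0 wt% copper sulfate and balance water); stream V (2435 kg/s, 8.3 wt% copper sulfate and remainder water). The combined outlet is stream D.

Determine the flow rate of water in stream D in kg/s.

water out = water in = 1481×0.530 + 234.1×0.680 + 2435×0.917 = 3177 kg/s.

3177 kg/s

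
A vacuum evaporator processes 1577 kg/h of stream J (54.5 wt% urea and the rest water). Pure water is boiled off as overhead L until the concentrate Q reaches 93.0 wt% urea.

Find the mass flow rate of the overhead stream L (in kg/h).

652.8 kg/h

urea is conserved: 1577×0.545 = 859.47 kg/h all reports to the concentrate.
Concentrate = 859.47/(target fraction) = 924.16 kg/h.
Overhead = 1577 − 924.16 = 652.84 kg/h.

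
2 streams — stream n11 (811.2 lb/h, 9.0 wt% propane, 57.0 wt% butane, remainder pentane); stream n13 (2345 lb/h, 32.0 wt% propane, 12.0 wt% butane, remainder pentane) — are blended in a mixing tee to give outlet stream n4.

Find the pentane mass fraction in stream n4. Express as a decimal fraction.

0.5035

Total flow out = 811.2 + 2345 = 3156.2 lb/h.
pentane in = 811.2×0.340 + 2345×0.560 = 1589 lb/h.
pentane mass fraction in n4 = 1589/3156.2 = 0.5035.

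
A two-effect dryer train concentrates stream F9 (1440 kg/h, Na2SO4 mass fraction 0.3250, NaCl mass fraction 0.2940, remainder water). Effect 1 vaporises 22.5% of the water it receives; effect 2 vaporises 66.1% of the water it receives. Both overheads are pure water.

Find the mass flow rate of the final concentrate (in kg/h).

1036 kg/h

water in feed = 1440×0.381 = 548.64 kg/h.
After stage 1: water left = (1−0.225)×548.64 = 425.2; stream total = 1316.6 kg/h.
After stage 2: water left = (1−0.661)×425.2 = 144.14; final concentrate = 1035.5 kg/h.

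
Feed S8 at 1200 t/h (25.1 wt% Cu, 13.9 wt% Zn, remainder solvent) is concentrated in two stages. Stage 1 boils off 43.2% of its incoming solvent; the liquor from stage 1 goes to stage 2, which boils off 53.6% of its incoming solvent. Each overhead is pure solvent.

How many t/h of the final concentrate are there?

660.9 t/h

solvent in feed = 1200×0.610 = 732 t/h.
After stage 1: solvent left = (1−0.432)×732 = 415.78; stream total = 883.78 t/h.
After stage 2: solvent left = (1−0.536)×415.78 = 192.92; final concentrate = 660.92 t/h.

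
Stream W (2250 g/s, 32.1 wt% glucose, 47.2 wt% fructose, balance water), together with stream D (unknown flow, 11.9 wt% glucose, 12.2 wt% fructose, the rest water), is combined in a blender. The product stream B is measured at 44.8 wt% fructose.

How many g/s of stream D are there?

Let D be the unknown flow. Total out = 2250 + D.
fructose balance: 1062 + 0.122·D = 0.448·(2250 + D)
(0.122 − 0.448)·D = 0.448×2250 − 1062 = -54
D = -54 / -0.326 = 165.64 g/s

165.6 g/s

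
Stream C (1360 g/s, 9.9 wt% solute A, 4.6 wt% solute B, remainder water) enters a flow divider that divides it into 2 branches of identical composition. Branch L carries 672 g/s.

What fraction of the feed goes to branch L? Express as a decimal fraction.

Fraction to L = 672/1360 = 0.4941.

0.494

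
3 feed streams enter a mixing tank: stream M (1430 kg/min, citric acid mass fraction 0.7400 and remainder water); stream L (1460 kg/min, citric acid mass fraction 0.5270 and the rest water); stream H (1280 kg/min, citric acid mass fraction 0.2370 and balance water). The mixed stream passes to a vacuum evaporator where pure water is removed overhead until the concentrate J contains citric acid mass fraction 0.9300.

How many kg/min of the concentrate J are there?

citric acid entering = 1430×0.740 + 1460×0.527 + 1280×0.237 = 2131 kg/min.
All citric acid reports to J, so J = 2131/0.930 = 2291.4 kg/min.

2291 kg/min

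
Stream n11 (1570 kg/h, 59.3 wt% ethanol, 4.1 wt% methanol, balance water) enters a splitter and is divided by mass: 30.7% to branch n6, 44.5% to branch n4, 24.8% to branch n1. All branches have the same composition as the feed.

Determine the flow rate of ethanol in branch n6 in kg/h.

Branch n6 total = 0.307×1570 = 481.99 kg/h.
ethanol in n6 = 0.593×481.99 = 285.82 kg/h.

285.8 kg/h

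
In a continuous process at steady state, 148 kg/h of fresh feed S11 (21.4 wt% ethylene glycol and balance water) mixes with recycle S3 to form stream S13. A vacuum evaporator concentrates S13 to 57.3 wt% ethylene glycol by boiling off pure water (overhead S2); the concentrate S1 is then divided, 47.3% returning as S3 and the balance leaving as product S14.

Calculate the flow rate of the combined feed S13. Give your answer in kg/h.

Overall ethylene glycol balance (none leaves overhead): ethylene glycol in fresh feed = ethylene glycol in product, i.e. 148×0.214 = (1−0.473)·S1·0.573.
S1 = 31.672/(0.573×0.527) = 104.88 kg/h.
Recycle S3 = 0.473×104.88 = 49.61 kg/h.
Combined feed S13 = 148 + 49.61 = 197.61 kg/h.

197.6 kg/h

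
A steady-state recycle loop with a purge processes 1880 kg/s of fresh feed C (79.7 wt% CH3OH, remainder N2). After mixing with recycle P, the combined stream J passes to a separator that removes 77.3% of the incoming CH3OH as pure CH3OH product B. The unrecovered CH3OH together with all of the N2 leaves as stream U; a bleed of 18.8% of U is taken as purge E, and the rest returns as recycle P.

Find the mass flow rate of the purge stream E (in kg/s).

460 kg/s

N2 enters only via C and leaves only via the purge: 1880×0.203 = 0.188×(N2 in U), and the separator passes all N2, so N2 in J = N2 in U = 2030 kg/s.
CH3OH in J: m_A = 1880×0.797 + (1−0.188)·(1−0.773)·m_A, so m_A = 1498.4/0.8157 = 1837 kg/s.
U = (1−0.773)×1837 + 2030 = 2447 kg/s.
Purge E = 0.188×2447 = 460.03 kg/s.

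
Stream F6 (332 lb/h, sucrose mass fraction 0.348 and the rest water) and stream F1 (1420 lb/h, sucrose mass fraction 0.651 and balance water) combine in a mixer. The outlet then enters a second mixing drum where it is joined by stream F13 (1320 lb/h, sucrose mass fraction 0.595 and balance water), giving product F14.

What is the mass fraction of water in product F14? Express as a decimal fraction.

0.406

Overall, product flow = 3072 lb/h.
water in = 332×0.652 + 1420×0.349 + 1320×0.405 = 1246.6 lb/h.
water fraction in F14 = 0.406.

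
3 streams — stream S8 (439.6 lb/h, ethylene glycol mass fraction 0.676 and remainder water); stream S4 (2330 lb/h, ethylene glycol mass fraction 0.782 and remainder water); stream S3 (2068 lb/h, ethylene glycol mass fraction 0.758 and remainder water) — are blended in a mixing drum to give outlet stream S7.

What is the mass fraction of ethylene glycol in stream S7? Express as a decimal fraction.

0.762

Total flow out = 439.6 + 2330 + 2068 = 4837.6 lb/h.
ethylene glycol in = 439.6×0.676 + 2330×0.782 + 2068×0.758 = 3686.8 lb/h.
ethylene glycol mass fraction in S7 = 3686.8/4837.6 = 0.762.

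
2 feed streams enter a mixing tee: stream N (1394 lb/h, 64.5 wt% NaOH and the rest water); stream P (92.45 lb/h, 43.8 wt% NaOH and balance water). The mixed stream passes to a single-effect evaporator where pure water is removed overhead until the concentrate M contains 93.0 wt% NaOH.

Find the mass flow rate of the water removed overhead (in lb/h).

476.1 lb/h

NaOH entering = 1394×0.645 + 92.45×0.438 = 939.62 lb/h.
All NaOH reports to M, so M = 939.62/0.930 = 1010.3 lb/h.
Total feed = 1486.5 lb/h; overhead = 1486.5 − 1010.3 = 476.1 lb/h.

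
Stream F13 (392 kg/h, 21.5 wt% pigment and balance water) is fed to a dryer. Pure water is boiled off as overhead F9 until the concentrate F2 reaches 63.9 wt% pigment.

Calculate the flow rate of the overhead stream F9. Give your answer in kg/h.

260.1 kg/h

pigment is conserved: 392×0.215 = 84.28 kg/h all reports to the concentrate.
Concentrate = 84.28/(target fraction) = 131.89 kg/h.
Overhead = 392 − 131.89 = 260.11 kg/h.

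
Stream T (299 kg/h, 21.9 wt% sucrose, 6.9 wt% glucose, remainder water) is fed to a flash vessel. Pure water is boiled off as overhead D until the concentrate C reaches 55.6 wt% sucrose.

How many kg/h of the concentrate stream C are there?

sucrose is conserved: 299×0.219 = 65.481 kg/h all reports to the concentrate.
Concentrate = 65.481/(target fraction) = 117.77 kg/h.

117.8 kg/h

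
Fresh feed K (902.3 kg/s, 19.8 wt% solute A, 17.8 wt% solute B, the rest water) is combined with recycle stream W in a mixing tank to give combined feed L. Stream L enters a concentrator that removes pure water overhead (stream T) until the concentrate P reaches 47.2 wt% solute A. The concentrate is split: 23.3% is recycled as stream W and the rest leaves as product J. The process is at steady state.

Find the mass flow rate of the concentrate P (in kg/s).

493.5 kg/s

Overall solute A balance (none leaves overhead): solute A in fresh feed = solute A in product, i.e. 902.3×0.198 = (1−0.233)·P·0.472.
P = 178.66/(0.472×0.767) = 493.49 kg/s.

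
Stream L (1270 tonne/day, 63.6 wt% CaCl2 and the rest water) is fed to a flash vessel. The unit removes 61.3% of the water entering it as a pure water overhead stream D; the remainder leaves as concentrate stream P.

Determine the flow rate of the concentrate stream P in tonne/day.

water entering = 1270×0.364 = 462.28 tonne/day; overhead removed = 0.613×462.28 = 283.38 tonne/day.
Concentrate = 1270 − 283.38 = 986.62 tonne/day.

986.6 tonne/day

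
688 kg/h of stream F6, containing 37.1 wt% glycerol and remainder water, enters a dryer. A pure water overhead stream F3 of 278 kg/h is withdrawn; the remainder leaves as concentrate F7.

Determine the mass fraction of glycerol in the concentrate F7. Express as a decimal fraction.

glycerol is not removed: 688×0.371 = 255.25 kg/h of glycerol enters F7.
Concentrate = 688 − 278 = 410 kg/h.
Mass fraction = 255.25/410 = 0.6226.

0.6226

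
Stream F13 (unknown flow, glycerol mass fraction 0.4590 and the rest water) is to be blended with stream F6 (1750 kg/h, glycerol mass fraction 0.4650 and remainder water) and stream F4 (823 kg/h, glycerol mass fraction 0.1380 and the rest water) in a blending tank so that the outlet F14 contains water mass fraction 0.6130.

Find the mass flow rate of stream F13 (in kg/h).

950.4 kg/h

Let F13 be the unknown flow. Total out = 2573 + F13.
water balance: 1645.7 + 0.541·F13 = 0.613·(2573 + F13)
(0.541 − 0.613)·F13 = 0.613×2573 − 1645.7 = -68.427
F13 = -68.427 / -0.072 = 950.37 kg/h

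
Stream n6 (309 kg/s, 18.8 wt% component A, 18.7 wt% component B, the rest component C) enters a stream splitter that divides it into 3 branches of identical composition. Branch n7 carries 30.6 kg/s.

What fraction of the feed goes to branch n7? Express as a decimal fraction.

Fraction to n7 = 30.6/309 = 0.0990.

0.099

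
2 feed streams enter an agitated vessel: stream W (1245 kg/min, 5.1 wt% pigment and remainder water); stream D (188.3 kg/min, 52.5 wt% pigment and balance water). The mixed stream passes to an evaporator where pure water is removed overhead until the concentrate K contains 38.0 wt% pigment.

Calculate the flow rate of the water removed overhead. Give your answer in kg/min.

1006 kg/min

pigment entering = 1245×0.051 + 188.3×0.525 = 162.35 kg/min.
All pigment reports to K, so K = 162.35/0.380 = 427.24 kg/min.
Total feed = 1433.3 kg/min; overhead = 1433.3 − 427.24 = 1006.1 kg/min.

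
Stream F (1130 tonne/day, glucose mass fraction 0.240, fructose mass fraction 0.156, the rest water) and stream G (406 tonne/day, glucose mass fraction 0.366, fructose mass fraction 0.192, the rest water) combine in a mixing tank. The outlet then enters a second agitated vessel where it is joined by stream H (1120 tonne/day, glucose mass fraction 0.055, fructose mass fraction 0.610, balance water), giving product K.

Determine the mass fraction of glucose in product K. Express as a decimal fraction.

Overall, product flow = 2656 tonne/day.
glucose in = 1130×0.240 + 406×0.366 + 1120×0.055 = 481.4 tonne/day.
glucose fraction in K = 0.181.

0.181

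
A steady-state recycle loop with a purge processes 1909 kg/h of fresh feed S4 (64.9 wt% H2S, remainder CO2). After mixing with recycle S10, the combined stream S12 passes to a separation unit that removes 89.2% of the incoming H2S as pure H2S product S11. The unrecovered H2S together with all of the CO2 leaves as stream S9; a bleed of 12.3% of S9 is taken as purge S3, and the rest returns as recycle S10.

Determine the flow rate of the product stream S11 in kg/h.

H2S in S12: m_A = 1909×0.649 + (1−0.123)·(1−0.892)·m_A, so m_A = 1238.9/0.9053 = 1368.6 kg/h.
Product S11 = 0.892×1368.6 = 1220.8 kg/h.

1221 kg/h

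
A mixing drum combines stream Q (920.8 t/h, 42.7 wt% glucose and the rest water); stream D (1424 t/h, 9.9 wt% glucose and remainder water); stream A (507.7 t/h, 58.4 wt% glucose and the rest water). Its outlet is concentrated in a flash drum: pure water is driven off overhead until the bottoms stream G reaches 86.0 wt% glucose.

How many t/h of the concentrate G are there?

965.9 t/h

glucose entering = 920.8×0.427 + 1424×0.099 + 507.7×0.584 = 830.65 t/h.
All glucose reports to G, so G = 830.65/0.860 = 965.88 t/h.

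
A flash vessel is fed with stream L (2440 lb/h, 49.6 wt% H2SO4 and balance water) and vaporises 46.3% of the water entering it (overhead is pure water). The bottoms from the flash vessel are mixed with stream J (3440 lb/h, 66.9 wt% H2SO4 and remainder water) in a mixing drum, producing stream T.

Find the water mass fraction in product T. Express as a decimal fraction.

0.339

Vapour removed = 0.463×0.504×2440 = 569.38 lb/h; concentrate = 1870.6 lb/h.
water reaching the mixer = 660.38 (from concentrate) + 3440×0.331 = 1799 lb/h.
Product flow = 1870.6 + 3440 = 5310.6 lb/h; water fraction = 0.339.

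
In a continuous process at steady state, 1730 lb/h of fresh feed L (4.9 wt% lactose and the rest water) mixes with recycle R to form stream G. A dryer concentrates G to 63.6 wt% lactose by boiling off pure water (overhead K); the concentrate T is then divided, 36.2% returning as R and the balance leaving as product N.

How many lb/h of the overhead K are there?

1597 lb/h

Overall lactose balance (none leaves overhead): lactose in fresh feed = lactose in product, i.e. 1730×0.049 = (1−0.362)·T·0.636.
T = 84.77/(0.636×0.638) = 208.91 lb/h.
Recycle R = 0.362×208.91 = 75.626 lb/h.
Combined feed G = 1730 + 75.626 = 1805.6 lb/h.
Overhead K = G − T = 1805.6 − 208.91 = 1596.7 lb/h.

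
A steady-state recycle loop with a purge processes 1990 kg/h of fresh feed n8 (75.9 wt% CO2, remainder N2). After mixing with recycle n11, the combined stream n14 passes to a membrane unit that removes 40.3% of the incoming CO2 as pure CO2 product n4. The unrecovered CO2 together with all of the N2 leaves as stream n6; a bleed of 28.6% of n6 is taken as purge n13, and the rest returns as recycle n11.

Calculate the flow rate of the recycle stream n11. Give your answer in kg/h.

2319 kg/h

N2 enters only via n8 and leaves only via the purge: 1990×0.241 = 0.286×(N2 in n6), and the membrane unit passes all N2, so N2 in n14 = N2 in n6 = 1676.9 kg/h.
CO2 in n14: m_A = 1990×0.759 + (1−0.286)·(1−0.403)·m_A, so m_A = 1510.4/0.5737 = 2632.6 kg/h.
n6 = (1−0.403)×2632.6 + 1676.9 = 3248.5 kg/h.
Recycle n11 = (1−0.286)×3248.5 = 2319.4 kg/h.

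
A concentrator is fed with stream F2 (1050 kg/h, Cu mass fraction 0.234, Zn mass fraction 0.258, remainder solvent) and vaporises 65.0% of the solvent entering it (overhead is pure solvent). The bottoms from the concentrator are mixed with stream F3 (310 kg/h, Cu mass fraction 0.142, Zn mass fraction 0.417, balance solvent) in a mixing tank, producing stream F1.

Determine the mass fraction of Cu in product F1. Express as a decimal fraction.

Vapour removed = 0.650×0.508×1050 = 346.71 kg/h; concentrate = 703.29 kg/h.
Cu reaching the mixer = 245.7 (from concentrate) + 310×0.142 = 289.72 kg/h.
Product flow = 703.29 + 310 = 1013.3 kg/h; Cu fraction = 0.286.

0.286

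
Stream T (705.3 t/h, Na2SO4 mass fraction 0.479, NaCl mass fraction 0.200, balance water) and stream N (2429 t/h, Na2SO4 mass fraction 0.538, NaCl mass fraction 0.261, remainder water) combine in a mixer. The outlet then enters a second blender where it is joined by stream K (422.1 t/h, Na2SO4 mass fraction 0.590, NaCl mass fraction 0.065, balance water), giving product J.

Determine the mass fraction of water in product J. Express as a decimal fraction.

Overall, product flow = 3556.4 t/h.
water in = 705.3×0.321 + 2429×0.201 + 422.1×0.345 = 860.25 t/h.
water fraction in J = 0.242.

0.242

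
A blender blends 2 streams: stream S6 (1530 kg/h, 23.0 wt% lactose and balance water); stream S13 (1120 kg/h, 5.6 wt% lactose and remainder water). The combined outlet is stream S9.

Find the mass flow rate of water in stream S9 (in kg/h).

water out = water in = 1530×0.770 + 1120×0.944 = 2235.4 kg/h.

2235 kg/h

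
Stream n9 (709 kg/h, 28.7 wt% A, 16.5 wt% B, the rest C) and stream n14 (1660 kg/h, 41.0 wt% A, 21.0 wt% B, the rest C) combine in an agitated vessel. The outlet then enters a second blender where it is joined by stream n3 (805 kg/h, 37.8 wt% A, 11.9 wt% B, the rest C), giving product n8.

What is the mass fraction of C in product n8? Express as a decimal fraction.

Overall, product flow = 3174 kg/h.
C in = 709×0.548 + 1660×0.380 + 805×0.503 = 1424.2 kg/h.
C fraction in n8 = 0.4487.

0.4487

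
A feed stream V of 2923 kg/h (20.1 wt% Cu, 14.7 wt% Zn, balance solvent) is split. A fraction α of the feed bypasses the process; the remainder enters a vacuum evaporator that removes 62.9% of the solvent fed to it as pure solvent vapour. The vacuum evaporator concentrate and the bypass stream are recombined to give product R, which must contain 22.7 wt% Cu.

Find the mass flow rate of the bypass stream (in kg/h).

All 2923×0.201 = 587.52 kg/h of Cu reaches R, so R = 587.52/0.227 = 2588.2 kg/h and vapour = 334.79 kg/h.
The evaporator receives (1−α)·2923 of feed at 0.652 solvent and removes 0.629 of that solvent:
0.629×0.652×(1−α)×2923 = 334.79
(1−α) = 334.79/1198.7 = 0.2793;  α = 0.7207.
Bypass flow = 0.7207×2923 = 2106.6 kg/h.

2107 kg/h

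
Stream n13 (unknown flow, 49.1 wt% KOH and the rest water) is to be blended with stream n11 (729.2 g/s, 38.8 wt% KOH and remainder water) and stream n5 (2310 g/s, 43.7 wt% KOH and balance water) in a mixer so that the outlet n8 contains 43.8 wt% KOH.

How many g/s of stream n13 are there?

Let n13 be the unknown flow. Total out = 3039.2 + n13.
KOH balance: 1292.4 + 0.491·n13 = 0.438·(3039.2 + n13)
(0.491 − 0.438)·n13 = 0.438×3039.2 − 1292.4 = 38.77
n13 = 38.77 / 0.053 = 731.51 g/s

731.5 g/s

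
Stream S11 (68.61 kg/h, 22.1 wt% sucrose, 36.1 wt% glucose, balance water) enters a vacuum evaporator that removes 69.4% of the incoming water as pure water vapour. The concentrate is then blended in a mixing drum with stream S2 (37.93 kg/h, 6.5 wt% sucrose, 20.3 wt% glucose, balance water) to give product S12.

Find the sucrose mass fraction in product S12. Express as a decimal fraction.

Vapour removed = 0.694×0.418×68.61 = 19.903 kg/h; concentrate = 48.707 kg/h.
sucrose reaching the mixer = 15.163 (from concentrate) + 37.93×0.065 = 17.628 kg/h.
Product flow = 48.707 + 37.93 = 86.637 kg/h; sucrose fraction = 0.2035.

0.2035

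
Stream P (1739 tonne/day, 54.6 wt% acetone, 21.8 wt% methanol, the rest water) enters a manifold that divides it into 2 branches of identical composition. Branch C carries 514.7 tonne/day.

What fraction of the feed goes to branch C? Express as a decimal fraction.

0.296

Fraction to C = 514.7/1739 = 0.2960.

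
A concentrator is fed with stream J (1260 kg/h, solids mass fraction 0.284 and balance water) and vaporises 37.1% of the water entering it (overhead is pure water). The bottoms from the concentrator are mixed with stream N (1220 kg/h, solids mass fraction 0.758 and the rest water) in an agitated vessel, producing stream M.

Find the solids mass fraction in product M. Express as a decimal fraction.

0.598

Vapour removed = 0.371×0.716×1260 = 334.7 kg/h; concentrate = 925.3 kg/h.
solids reaching the mixer = 357.84 (from concentrate) + 1220×0.758 = 1282.6 kg/h.
Product flow = 925.3 + 1220 = 2145.3 kg/h; solids fraction = 0.598.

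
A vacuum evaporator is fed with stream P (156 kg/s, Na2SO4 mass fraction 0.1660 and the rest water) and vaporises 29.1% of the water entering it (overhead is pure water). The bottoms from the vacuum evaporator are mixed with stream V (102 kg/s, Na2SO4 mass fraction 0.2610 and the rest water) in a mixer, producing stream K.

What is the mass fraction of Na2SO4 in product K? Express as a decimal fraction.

Vapour removed = 0.291×0.834×156 = 37.86 kg/s; concentrate = 118.14 kg/s.
Na2SO4 reaching the mixer = 25.896 (from concentrate) + 102×0.261 = 52.518 kg/s.
Product flow = 118.14 + 102 = 220.14 kg/s; Na2SO4 fraction = 0.2386.

0.2386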